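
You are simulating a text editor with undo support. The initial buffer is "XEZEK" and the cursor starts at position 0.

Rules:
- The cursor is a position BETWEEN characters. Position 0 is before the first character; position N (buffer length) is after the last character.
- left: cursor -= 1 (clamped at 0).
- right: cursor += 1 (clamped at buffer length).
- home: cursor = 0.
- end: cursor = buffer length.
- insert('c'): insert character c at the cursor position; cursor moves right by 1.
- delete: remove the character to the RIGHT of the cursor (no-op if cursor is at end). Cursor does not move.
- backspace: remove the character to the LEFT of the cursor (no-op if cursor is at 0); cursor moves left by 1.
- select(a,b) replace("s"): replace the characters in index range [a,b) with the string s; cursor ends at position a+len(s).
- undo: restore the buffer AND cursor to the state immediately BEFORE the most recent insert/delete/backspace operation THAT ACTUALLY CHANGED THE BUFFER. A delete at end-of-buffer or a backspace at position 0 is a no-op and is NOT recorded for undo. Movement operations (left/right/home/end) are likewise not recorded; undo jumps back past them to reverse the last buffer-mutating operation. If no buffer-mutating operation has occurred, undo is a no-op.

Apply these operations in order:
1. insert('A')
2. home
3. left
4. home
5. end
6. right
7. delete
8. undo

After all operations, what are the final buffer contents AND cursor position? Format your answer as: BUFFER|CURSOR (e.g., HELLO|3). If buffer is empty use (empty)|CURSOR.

Answer: XEZEK|0

Derivation:
After op 1 (insert('A')): buf='AXEZEK' cursor=1
After op 2 (home): buf='AXEZEK' cursor=0
After op 3 (left): buf='AXEZEK' cursor=0
After op 4 (home): buf='AXEZEK' cursor=0
After op 5 (end): buf='AXEZEK' cursor=6
After op 6 (right): buf='AXEZEK' cursor=6
After op 7 (delete): buf='AXEZEK' cursor=6
After op 8 (undo): buf='XEZEK' cursor=0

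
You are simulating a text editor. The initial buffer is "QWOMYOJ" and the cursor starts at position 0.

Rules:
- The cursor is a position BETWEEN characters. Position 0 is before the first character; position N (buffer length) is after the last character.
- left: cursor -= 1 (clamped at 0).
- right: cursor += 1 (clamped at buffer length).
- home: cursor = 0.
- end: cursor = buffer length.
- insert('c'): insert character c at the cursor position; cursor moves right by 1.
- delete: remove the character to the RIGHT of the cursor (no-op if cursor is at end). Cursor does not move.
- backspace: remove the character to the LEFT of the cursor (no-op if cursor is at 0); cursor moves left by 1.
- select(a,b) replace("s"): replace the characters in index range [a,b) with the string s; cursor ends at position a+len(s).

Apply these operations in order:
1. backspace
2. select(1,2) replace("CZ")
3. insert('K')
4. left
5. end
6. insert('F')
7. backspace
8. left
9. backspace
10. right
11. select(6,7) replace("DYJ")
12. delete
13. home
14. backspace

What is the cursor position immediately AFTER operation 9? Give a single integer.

Answer: 7

Derivation:
After op 1 (backspace): buf='QWOMYOJ' cursor=0
After op 2 (select(1,2) replace("CZ")): buf='QCZOMYOJ' cursor=3
After op 3 (insert('K')): buf='QCZKOMYOJ' cursor=4
After op 4 (left): buf='QCZKOMYOJ' cursor=3
After op 5 (end): buf='QCZKOMYOJ' cursor=9
After op 6 (insert('F')): buf='QCZKOMYOJF' cursor=10
After op 7 (backspace): buf='QCZKOMYOJ' cursor=9
After op 8 (left): buf='QCZKOMYOJ' cursor=8
After op 9 (backspace): buf='QCZKOMYJ' cursor=7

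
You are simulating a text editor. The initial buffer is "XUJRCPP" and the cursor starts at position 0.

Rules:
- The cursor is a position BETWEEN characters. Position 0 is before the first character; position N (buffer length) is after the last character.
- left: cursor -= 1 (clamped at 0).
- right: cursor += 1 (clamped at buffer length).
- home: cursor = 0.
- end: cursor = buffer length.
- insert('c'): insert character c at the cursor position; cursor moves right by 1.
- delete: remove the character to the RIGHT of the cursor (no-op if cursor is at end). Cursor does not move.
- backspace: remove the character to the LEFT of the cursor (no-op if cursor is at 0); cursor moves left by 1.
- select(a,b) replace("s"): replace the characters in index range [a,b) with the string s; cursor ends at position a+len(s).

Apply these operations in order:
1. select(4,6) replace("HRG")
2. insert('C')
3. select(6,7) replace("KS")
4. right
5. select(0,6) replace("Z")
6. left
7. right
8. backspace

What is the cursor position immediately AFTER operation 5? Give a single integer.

Answer: 1

Derivation:
After op 1 (select(4,6) replace("HRG")): buf='XUJRHRGP' cursor=7
After op 2 (insert('C')): buf='XUJRHRGCP' cursor=8
After op 3 (select(6,7) replace("KS")): buf='XUJRHRKSCP' cursor=8
After op 4 (right): buf='XUJRHRKSCP' cursor=9
After op 5 (select(0,6) replace("Z")): buf='ZKSCP' cursor=1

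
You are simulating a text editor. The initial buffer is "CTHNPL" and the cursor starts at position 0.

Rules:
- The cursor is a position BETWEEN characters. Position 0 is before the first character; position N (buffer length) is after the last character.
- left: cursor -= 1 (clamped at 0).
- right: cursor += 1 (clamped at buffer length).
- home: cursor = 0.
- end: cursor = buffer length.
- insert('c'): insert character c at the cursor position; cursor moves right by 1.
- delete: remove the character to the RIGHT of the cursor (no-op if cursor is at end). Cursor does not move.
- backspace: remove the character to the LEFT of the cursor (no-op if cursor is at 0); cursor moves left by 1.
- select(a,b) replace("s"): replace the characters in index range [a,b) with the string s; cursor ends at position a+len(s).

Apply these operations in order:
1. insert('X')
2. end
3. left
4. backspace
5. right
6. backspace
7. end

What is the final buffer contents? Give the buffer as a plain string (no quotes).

Answer: XCTHN

Derivation:
After op 1 (insert('X')): buf='XCTHNPL' cursor=1
After op 2 (end): buf='XCTHNPL' cursor=7
After op 3 (left): buf='XCTHNPL' cursor=6
After op 4 (backspace): buf='XCTHNL' cursor=5
After op 5 (right): buf='XCTHNL' cursor=6
After op 6 (backspace): buf='XCTHN' cursor=5
After op 7 (end): buf='XCTHN' cursor=5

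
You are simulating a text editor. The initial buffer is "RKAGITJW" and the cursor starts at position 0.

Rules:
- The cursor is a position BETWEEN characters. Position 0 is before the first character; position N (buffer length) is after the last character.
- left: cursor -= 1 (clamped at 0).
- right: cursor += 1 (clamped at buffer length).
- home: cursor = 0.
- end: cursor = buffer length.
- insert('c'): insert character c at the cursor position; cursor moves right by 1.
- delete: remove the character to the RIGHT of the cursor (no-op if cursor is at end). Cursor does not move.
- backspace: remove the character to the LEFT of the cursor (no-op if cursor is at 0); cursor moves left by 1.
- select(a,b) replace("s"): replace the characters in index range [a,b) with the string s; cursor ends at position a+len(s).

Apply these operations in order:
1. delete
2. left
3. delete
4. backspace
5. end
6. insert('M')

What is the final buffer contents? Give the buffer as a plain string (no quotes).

Answer: AGITJWM

Derivation:
After op 1 (delete): buf='KAGITJW' cursor=0
After op 2 (left): buf='KAGITJW' cursor=0
After op 3 (delete): buf='AGITJW' cursor=0
After op 4 (backspace): buf='AGITJW' cursor=0
After op 5 (end): buf='AGITJW' cursor=6
After op 6 (insert('M')): buf='AGITJWM' cursor=7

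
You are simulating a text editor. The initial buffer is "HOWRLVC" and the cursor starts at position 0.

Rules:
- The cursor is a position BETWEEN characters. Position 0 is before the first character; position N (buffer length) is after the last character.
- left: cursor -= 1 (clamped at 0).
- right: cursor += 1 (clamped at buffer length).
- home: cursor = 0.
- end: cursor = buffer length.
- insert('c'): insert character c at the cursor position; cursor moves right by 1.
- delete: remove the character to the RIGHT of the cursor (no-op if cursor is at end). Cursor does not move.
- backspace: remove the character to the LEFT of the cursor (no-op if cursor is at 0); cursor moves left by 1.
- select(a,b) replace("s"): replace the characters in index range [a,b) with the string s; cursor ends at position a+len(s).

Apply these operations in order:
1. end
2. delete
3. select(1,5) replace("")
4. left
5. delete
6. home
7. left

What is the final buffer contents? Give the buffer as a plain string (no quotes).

Answer: VC

Derivation:
After op 1 (end): buf='HOWRLVC' cursor=7
After op 2 (delete): buf='HOWRLVC' cursor=7
After op 3 (select(1,5) replace("")): buf='HVC' cursor=1
After op 4 (left): buf='HVC' cursor=0
After op 5 (delete): buf='VC' cursor=0
After op 6 (home): buf='VC' cursor=0
After op 7 (left): buf='VC' cursor=0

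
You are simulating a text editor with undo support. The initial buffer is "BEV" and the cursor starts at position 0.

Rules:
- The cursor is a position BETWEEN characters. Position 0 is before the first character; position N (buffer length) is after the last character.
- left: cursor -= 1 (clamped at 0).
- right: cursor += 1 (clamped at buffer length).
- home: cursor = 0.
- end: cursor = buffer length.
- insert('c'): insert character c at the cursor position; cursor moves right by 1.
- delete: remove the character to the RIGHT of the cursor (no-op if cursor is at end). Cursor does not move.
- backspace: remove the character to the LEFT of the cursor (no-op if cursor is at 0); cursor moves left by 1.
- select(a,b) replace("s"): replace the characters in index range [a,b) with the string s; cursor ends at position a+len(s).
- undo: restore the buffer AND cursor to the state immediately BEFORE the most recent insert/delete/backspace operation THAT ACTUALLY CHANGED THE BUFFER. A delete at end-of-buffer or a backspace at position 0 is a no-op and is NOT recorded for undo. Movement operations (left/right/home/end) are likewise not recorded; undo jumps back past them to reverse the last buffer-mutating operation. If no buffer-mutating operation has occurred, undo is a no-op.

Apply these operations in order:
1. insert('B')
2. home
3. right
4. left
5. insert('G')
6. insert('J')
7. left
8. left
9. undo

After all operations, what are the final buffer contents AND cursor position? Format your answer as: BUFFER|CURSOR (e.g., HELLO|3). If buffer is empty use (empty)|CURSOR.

After op 1 (insert('B')): buf='BBEV' cursor=1
After op 2 (home): buf='BBEV' cursor=0
After op 3 (right): buf='BBEV' cursor=1
After op 4 (left): buf='BBEV' cursor=0
After op 5 (insert('G')): buf='GBBEV' cursor=1
After op 6 (insert('J')): buf='GJBBEV' cursor=2
After op 7 (left): buf='GJBBEV' cursor=1
After op 8 (left): buf='GJBBEV' cursor=0
After op 9 (undo): buf='GBBEV' cursor=1

Answer: GBBEV|1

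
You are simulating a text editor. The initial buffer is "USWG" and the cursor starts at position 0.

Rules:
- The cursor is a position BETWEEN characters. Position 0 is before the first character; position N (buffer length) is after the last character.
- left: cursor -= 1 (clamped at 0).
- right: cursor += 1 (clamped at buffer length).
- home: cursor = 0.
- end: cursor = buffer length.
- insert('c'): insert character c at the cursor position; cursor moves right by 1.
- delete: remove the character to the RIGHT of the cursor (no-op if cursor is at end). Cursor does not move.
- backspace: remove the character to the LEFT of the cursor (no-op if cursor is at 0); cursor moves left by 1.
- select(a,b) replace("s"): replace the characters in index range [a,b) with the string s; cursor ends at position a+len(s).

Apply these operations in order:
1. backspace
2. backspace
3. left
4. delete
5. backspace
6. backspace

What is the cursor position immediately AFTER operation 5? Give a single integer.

Answer: 0

Derivation:
After op 1 (backspace): buf='USWG' cursor=0
After op 2 (backspace): buf='USWG' cursor=0
After op 3 (left): buf='USWG' cursor=0
After op 4 (delete): buf='SWG' cursor=0
After op 5 (backspace): buf='SWG' cursor=0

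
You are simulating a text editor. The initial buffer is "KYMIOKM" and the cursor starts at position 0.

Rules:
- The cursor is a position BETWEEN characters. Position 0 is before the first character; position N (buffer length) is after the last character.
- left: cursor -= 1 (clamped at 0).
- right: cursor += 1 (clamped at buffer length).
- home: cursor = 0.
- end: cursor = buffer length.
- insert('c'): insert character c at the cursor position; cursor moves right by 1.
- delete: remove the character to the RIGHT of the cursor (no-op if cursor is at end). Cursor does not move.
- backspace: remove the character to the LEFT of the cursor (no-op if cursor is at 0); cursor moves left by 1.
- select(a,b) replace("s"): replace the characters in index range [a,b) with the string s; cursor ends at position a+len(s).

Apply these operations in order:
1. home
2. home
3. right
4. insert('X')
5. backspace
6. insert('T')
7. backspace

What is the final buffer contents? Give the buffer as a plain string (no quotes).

After op 1 (home): buf='KYMIOKM' cursor=0
After op 2 (home): buf='KYMIOKM' cursor=0
After op 3 (right): buf='KYMIOKM' cursor=1
After op 4 (insert('X')): buf='KXYMIOKM' cursor=2
After op 5 (backspace): buf='KYMIOKM' cursor=1
After op 6 (insert('T')): buf='KTYMIOKM' cursor=2
After op 7 (backspace): buf='KYMIOKM' cursor=1

Answer: KYMIOKM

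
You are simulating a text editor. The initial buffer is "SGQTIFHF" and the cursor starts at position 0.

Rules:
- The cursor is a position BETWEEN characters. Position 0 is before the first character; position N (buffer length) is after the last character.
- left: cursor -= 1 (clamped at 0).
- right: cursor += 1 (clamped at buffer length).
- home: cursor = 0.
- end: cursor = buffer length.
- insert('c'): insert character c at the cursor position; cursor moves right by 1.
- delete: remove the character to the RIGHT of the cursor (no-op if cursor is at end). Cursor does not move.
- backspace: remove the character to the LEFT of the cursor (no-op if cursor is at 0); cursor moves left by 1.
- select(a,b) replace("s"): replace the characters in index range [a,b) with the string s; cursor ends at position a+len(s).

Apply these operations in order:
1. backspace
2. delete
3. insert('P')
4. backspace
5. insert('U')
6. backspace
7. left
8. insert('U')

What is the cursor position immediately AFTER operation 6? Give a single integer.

After op 1 (backspace): buf='SGQTIFHF' cursor=0
After op 2 (delete): buf='GQTIFHF' cursor=0
After op 3 (insert('P')): buf='PGQTIFHF' cursor=1
After op 4 (backspace): buf='GQTIFHF' cursor=0
After op 5 (insert('U')): buf='UGQTIFHF' cursor=1
After op 6 (backspace): buf='GQTIFHF' cursor=0

Answer: 0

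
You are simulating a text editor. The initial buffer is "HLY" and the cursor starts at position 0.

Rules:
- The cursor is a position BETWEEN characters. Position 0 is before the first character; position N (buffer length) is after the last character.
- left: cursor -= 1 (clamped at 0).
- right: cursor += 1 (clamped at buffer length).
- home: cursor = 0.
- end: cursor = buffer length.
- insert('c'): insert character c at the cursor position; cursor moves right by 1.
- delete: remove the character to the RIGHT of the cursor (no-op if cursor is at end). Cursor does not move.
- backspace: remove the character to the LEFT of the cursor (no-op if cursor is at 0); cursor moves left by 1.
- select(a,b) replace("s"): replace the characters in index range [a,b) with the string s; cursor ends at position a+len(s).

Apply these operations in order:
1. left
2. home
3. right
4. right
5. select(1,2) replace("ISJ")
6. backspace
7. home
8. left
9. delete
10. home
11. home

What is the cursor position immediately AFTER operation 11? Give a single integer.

Answer: 0

Derivation:
After op 1 (left): buf='HLY' cursor=0
After op 2 (home): buf='HLY' cursor=0
After op 3 (right): buf='HLY' cursor=1
After op 4 (right): buf='HLY' cursor=2
After op 5 (select(1,2) replace("ISJ")): buf='HISJY' cursor=4
After op 6 (backspace): buf='HISY' cursor=3
After op 7 (home): buf='HISY' cursor=0
After op 8 (left): buf='HISY' cursor=0
After op 9 (delete): buf='ISY' cursor=0
After op 10 (home): buf='ISY' cursor=0
After op 11 (home): buf='ISY' cursor=0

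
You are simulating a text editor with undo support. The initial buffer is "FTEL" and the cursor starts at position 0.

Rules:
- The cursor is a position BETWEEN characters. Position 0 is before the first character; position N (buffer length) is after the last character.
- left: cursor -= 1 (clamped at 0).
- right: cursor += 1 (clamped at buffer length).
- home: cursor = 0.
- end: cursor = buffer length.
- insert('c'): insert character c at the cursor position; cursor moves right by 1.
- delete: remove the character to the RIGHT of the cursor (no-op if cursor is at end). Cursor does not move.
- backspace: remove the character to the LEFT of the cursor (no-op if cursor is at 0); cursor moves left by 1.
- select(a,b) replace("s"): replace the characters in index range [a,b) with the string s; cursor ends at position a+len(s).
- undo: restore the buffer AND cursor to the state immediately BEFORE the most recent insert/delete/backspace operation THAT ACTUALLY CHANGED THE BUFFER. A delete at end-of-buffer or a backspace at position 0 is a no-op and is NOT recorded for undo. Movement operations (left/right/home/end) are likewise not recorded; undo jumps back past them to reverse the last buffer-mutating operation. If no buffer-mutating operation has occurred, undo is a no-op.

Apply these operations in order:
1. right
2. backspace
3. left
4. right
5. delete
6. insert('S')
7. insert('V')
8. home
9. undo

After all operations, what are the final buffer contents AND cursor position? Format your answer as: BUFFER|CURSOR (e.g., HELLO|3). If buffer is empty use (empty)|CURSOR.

After op 1 (right): buf='FTEL' cursor=1
After op 2 (backspace): buf='TEL' cursor=0
After op 3 (left): buf='TEL' cursor=0
After op 4 (right): buf='TEL' cursor=1
After op 5 (delete): buf='TL' cursor=1
After op 6 (insert('S')): buf='TSL' cursor=2
After op 7 (insert('V')): buf='TSVL' cursor=3
After op 8 (home): buf='TSVL' cursor=0
After op 9 (undo): buf='TSL' cursor=2

Answer: TSL|2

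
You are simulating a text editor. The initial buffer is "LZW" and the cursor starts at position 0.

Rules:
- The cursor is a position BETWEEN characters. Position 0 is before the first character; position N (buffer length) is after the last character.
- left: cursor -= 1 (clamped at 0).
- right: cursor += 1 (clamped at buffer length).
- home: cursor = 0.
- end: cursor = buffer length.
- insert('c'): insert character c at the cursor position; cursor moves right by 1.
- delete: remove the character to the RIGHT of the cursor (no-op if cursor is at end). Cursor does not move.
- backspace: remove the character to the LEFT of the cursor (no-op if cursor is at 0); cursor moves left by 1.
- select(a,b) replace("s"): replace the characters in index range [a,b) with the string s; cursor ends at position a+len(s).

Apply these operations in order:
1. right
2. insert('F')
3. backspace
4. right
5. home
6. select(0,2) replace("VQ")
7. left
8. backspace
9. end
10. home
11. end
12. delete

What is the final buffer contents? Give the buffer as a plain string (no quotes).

Answer: QW

Derivation:
After op 1 (right): buf='LZW' cursor=1
After op 2 (insert('F')): buf='LFZW' cursor=2
After op 3 (backspace): buf='LZW' cursor=1
After op 4 (right): buf='LZW' cursor=2
After op 5 (home): buf='LZW' cursor=0
After op 6 (select(0,2) replace("VQ")): buf='VQW' cursor=2
After op 7 (left): buf='VQW' cursor=1
After op 8 (backspace): buf='QW' cursor=0
After op 9 (end): buf='QW' cursor=2
After op 10 (home): buf='QW' cursor=0
After op 11 (end): buf='QW' cursor=2
After op 12 (delete): buf='QW' cursor=2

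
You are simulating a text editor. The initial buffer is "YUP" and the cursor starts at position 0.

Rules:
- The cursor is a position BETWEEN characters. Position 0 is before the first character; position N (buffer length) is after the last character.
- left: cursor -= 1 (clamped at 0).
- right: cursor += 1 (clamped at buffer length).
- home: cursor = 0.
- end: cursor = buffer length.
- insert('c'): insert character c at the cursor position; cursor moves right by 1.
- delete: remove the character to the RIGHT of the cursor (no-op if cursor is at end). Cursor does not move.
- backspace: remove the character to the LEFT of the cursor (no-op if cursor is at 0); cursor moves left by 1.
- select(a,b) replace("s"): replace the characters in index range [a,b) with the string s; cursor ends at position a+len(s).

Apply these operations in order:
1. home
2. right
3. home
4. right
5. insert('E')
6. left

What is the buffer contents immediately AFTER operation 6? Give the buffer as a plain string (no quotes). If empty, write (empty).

After op 1 (home): buf='YUP' cursor=0
After op 2 (right): buf='YUP' cursor=1
After op 3 (home): buf='YUP' cursor=0
After op 4 (right): buf='YUP' cursor=1
After op 5 (insert('E')): buf='YEUP' cursor=2
After op 6 (left): buf='YEUP' cursor=1

Answer: YEUP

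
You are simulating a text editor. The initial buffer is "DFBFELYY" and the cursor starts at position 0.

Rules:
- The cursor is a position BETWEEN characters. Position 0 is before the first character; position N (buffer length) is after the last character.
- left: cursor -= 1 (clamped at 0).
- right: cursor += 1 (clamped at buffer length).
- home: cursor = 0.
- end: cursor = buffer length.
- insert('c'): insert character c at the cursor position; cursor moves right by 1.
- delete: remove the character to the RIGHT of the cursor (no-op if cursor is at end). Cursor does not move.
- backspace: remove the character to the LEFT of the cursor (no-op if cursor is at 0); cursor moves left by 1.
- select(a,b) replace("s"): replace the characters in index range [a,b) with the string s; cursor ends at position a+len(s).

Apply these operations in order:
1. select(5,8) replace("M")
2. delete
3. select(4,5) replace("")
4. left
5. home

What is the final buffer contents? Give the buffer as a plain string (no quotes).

Answer: DFBFM

Derivation:
After op 1 (select(5,8) replace("M")): buf='DFBFEM' cursor=6
After op 2 (delete): buf='DFBFEM' cursor=6
After op 3 (select(4,5) replace("")): buf='DFBFM' cursor=4
After op 4 (left): buf='DFBFM' cursor=3
After op 5 (home): buf='DFBFM' cursor=0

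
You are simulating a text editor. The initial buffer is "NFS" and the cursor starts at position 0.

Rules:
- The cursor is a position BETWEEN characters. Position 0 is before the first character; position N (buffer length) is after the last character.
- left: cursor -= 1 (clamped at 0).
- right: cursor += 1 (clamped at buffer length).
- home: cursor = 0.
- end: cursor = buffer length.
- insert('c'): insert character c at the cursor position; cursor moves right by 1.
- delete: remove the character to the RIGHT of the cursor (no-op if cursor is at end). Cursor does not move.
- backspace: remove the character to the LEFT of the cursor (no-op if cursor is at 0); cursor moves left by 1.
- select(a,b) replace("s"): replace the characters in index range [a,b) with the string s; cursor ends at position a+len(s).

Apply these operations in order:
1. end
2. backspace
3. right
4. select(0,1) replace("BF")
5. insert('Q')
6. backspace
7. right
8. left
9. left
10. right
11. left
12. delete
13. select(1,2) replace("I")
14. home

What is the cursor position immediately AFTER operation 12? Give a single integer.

Answer: 1

Derivation:
After op 1 (end): buf='NFS' cursor=3
After op 2 (backspace): buf='NF' cursor=2
After op 3 (right): buf='NF' cursor=2
After op 4 (select(0,1) replace("BF")): buf='BFF' cursor=2
After op 5 (insert('Q')): buf='BFQF' cursor=3
After op 6 (backspace): buf='BFF' cursor=2
After op 7 (right): buf='BFF' cursor=3
After op 8 (left): buf='BFF' cursor=2
After op 9 (left): buf='BFF' cursor=1
After op 10 (right): buf='BFF' cursor=2
After op 11 (left): buf='BFF' cursor=1
After op 12 (delete): buf='BF' cursor=1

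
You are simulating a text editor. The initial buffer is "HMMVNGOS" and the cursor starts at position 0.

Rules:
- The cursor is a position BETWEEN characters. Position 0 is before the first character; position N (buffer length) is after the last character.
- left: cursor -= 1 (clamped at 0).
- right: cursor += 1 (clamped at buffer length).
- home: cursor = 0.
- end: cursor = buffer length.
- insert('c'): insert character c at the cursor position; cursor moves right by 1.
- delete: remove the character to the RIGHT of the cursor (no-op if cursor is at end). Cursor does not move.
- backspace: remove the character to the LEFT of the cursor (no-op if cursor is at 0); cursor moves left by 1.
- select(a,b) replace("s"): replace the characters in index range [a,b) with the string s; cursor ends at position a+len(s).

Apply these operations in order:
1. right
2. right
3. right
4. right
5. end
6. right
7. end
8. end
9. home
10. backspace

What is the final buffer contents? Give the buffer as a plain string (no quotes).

After op 1 (right): buf='HMMVNGOS' cursor=1
After op 2 (right): buf='HMMVNGOS' cursor=2
After op 3 (right): buf='HMMVNGOS' cursor=3
After op 4 (right): buf='HMMVNGOS' cursor=4
After op 5 (end): buf='HMMVNGOS' cursor=8
After op 6 (right): buf='HMMVNGOS' cursor=8
After op 7 (end): buf='HMMVNGOS' cursor=8
After op 8 (end): buf='HMMVNGOS' cursor=8
After op 9 (home): buf='HMMVNGOS' cursor=0
After op 10 (backspace): buf='HMMVNGOS' cursor=0

Answer: HMMVNGOS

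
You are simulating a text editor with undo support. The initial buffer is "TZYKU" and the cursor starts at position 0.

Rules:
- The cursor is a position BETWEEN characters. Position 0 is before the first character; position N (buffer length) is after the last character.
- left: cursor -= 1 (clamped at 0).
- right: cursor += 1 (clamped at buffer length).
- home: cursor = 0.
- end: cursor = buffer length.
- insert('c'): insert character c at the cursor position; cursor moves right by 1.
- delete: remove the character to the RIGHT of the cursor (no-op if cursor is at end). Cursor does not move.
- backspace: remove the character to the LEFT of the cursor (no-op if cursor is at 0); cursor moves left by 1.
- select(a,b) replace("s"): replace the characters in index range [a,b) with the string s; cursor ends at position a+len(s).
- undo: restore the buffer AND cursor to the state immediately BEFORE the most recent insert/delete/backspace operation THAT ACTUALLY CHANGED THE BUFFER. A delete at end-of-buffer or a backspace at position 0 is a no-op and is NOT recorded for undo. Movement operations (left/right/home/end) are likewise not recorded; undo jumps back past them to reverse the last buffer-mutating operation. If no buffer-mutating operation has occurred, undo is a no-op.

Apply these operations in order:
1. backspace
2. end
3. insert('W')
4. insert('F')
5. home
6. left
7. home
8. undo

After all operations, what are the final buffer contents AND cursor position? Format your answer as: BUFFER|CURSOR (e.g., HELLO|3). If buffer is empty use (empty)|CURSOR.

After op 1 (backspace): buf='TZYKU' cursor=0
After op 2 (end): buf='TZYKU' cursor=5
After op 3 (insert('W')): buf='TZYKUW' cursor=6
After op 4 (insert('F')): buf='TZYKUWF' cursor=7
After op 5 (home): buf='TZYKUWF' cursor=0
After op 6 (left): buf='TZYKUWF' cursor=0
After op 7 (home): buf='TZYKUWF' cursor=0
After op 8 (undo): buf='TZYKUW' cursor=6

Answer: TZYKUW|6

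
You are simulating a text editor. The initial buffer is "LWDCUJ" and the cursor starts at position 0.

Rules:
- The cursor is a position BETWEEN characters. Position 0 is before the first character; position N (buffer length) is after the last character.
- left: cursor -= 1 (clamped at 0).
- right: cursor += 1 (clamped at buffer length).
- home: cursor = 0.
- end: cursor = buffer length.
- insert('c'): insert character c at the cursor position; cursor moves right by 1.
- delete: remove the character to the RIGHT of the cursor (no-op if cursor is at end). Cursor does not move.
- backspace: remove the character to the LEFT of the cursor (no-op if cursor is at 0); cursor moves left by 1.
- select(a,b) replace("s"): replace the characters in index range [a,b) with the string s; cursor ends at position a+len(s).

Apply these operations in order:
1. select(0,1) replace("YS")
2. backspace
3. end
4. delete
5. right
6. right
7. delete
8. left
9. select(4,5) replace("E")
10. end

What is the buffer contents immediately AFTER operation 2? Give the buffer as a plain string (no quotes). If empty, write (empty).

After op 1 (select(0,1) replace("YS")): buf='YSWDCUJ' cursor=2
After op 2 (backspace): buf='YWDCUJ' cursor=1

Answer: YWDCUJ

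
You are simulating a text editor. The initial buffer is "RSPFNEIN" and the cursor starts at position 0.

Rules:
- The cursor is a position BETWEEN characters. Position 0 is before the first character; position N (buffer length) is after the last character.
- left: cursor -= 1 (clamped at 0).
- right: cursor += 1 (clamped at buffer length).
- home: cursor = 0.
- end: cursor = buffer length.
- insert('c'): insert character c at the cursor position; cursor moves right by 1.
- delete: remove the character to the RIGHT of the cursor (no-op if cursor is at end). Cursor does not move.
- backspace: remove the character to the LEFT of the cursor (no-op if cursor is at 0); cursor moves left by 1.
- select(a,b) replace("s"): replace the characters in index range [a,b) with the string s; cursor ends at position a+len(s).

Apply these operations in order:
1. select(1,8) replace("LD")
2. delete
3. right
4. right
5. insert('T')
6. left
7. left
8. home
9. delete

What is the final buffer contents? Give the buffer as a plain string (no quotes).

After op 1 (select(1,8) replace("LD")): buf='RLD' cursor=3
After op 2 (delete): buf='RLD' cursor=3
After op 3 (right): buf='RLD' cursor=3
After op 4 (right): buf='RLD' cursor=3
After op 5 (insert('T')): buf='RLDT' cursor=4
After op 6 (left): buf='RLDT' cursor=3
After op 7 (left): buf='RLDT' cursor=2
After op 8 (home): buf='RLDT' cursor=0
After op 9 (delete): buf='LDT' cursor=0

Answer: LDT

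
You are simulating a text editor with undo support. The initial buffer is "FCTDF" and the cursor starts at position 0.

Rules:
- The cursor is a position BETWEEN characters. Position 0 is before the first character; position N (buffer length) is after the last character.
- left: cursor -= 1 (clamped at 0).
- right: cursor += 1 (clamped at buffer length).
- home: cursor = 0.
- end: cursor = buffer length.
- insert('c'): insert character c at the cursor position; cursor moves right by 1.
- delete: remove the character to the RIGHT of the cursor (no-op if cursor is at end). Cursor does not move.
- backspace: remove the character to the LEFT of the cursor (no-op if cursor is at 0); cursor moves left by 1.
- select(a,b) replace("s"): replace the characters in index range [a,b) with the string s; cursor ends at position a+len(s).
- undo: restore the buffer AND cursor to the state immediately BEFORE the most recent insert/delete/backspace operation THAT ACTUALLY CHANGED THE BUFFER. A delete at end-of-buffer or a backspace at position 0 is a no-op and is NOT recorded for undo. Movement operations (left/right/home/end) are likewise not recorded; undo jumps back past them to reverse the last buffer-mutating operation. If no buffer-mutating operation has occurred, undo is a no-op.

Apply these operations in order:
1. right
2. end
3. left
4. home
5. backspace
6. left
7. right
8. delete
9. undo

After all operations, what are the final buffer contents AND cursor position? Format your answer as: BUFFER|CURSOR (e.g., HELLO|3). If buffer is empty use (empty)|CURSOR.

After op 1 (right): buf='FCTDF' cursor=1
After op 2 (end): buf='FCTDF' cursor=5
After op 3 (left): buf='FCTDF' cursor=4
After op 4 (home): buf='FCTDF' cursor=0
After op 5 (backspace): buf='FCTDF' cursor=0
After op 6 (left): buf='FCTDF' cursor=0
After op 7 (right): buf='FCTDF' cursor=1
After op 8 (delete): buf='FTDF' cursor=1
After op 9 (undo): buf='FCTDF' cursor=1

Answer: FCTDF|1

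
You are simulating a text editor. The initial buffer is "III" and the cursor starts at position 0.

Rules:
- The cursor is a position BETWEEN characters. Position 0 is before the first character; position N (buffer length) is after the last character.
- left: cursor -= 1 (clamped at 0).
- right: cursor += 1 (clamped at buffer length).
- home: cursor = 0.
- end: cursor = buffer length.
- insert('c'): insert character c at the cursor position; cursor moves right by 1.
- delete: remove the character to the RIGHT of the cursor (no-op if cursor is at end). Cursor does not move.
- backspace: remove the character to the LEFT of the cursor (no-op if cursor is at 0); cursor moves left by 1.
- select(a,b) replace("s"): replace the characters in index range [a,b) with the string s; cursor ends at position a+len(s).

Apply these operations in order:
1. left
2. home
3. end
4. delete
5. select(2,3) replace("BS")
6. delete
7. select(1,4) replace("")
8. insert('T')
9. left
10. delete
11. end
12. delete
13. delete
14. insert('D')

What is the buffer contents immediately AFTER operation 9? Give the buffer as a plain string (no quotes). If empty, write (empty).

After op 1 (left): buf='III' cursor=0
After op 2 (home): buf='III' cursor=0
After op 3 (end): buf='III' cursor=3
After op 4 (delete): buf='III' cursor=3
After op 5 (select(2,3) replace("BS")): buf='IIBS' cursor=4
After op 6 (delete): buf='IIBS' cursor=4
After op 7 (select(1,4) replace("")): buf='I' cursor=1
After op 8 (insert('T')): buf='IT' cursor=2
After op 9 (left): buf='IT' cursor=1

Answer: IT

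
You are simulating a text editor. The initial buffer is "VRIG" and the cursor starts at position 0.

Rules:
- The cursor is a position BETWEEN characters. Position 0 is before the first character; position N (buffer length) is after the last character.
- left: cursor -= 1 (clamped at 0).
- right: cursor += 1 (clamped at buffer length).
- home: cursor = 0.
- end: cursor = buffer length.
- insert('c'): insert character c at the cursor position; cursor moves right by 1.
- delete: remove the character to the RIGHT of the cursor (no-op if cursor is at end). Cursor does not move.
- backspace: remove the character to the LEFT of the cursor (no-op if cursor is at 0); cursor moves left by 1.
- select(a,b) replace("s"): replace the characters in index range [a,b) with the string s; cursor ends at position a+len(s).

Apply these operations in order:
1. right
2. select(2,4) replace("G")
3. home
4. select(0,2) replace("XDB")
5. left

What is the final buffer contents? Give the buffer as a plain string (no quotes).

Answer: XDBG

Derivation:
After op 1 (right): buf='VRIG' cursor=1
After op 2 (select(2,4) replace("G")): buf='VRG' cursor=3
After op 3 (home): buf='VRG' cursor=0
After op 4 (select(0,2) replace("XDB")): buf='XDBG' cursor=3
After op 5 (left): buf='XDBG' cursor=2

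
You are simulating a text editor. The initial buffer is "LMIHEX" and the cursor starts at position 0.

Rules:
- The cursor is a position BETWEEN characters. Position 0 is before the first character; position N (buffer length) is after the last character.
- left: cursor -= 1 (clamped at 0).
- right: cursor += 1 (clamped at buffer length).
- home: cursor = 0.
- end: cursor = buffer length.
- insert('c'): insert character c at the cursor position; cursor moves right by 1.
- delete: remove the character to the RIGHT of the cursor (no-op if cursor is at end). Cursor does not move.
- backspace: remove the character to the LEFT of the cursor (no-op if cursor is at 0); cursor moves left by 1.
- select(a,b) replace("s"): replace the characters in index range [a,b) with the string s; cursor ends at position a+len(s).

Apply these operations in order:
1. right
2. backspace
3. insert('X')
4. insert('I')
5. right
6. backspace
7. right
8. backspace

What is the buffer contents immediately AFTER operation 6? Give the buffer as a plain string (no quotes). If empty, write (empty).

After op 1 (right): buf='LMIHEX' cursor=1
After op 2 (backspace): buf='MIHEX' cursor=0
After op 3 (insert('X')): buf='XMIHEX' cursor=1
After op 4 (insert('I')): buf='XIMIHEX' cursor=2
After op 5 (right): buf='XIMIHEX' cursor=3
After op 6 (backspace): buf='XIIHEX' cursor=2

Answer: XIIHEX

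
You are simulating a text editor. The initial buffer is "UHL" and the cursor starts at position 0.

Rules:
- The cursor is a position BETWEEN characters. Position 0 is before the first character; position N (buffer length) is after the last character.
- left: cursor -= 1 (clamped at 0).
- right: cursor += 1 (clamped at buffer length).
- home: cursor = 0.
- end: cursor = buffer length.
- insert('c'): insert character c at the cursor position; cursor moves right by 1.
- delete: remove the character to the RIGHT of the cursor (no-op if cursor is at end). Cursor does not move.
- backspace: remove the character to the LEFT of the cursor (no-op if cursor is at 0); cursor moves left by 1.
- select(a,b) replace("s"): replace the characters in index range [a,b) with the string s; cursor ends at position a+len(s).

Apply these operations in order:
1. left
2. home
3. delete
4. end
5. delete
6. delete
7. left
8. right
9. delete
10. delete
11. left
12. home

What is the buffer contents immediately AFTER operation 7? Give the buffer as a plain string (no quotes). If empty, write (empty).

After op 1 (left): buf='UHL' cursor=0
After op 2 (home): buf='UHL' cursor=0
After op 3 (delete): buf='HL' cursor=0
After op 4 (end): buf='HL' cursor=2
After op 5 (delete): buf='HL' cursor=2
After op 6 (delete): buf='HL' cursor=2
After op 7 (left): buf='HL' cursor=1

Answer: HL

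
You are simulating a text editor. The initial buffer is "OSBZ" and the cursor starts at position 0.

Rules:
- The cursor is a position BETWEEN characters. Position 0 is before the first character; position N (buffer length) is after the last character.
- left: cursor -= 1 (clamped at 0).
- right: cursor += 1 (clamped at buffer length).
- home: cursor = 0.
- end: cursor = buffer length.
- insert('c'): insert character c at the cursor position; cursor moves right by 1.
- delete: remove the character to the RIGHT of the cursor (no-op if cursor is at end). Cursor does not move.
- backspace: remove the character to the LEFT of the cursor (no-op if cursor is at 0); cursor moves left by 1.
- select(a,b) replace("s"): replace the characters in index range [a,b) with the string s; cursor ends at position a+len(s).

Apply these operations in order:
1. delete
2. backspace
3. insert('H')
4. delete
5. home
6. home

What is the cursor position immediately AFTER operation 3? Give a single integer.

Answer: 1

Derivation:
After op 1 (delete): buf='SBZ' cursor=0
After op 2 (backspace): buf='SBZ' cursor=0
After op 3 (insert('H')): buf='HSBZ' cursor=1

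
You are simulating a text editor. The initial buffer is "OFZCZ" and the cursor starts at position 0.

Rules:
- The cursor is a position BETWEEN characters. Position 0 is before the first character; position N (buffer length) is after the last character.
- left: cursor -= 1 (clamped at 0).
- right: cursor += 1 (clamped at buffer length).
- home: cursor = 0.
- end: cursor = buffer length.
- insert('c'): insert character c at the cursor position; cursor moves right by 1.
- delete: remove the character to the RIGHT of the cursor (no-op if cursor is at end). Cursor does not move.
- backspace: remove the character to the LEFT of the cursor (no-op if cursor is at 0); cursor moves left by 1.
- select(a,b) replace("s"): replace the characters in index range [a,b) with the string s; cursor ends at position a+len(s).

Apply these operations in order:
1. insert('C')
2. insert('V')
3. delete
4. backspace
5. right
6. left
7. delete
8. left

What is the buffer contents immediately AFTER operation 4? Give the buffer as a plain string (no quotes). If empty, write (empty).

After op 1 (insert('C')): buf='COFZCZ' cursor=1
After op 2 (insert('V')): buf='CVOFZCZ' cursor=2
After op 3 (delete): buf='CVFZCZ' cursor=2
After op 4 (backspace): buf='CFZCZ' cursor=1

Answer: CFZCZ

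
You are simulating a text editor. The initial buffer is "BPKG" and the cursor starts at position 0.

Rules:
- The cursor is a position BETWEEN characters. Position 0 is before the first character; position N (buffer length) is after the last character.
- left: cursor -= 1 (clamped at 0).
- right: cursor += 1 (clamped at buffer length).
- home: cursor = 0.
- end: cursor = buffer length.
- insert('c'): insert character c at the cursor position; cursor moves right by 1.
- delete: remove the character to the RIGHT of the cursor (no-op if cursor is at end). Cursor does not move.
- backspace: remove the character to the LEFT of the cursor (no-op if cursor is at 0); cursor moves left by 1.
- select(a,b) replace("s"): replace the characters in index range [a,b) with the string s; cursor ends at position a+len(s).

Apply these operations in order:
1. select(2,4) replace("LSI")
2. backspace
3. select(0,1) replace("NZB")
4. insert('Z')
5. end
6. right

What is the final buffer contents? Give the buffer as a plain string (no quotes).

After op 1 (select(2,4) replace("LSI")): buf='BPLSI' cursor=5
After op 2 (backspace): buf='BPLS' cursor=4
After op 3 (select(0,1) replace("NZB")): buf='NZBPLS' cursor=3
After op 4 (insert('Z')): buf='NZBZPLS' cursor=4
After op 5 (end): buf='NZBZPLS' cursor=7
After op 6 (right): buf='NZBZPLS' cursor=7

Answer: NZBZPLS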